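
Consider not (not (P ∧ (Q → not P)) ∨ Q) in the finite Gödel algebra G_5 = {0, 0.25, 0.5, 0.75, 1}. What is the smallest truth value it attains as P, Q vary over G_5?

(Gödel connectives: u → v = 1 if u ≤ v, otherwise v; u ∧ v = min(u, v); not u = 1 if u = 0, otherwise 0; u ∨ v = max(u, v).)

The minimum is attained at P = 0, Q = 0:
  not P: Gödel ¬ of 0 = 1 (operand is 0)
  (Q → not P): 0 ≤ 1, so result = 1
  (P ∧ (Q → not P)) = min(0, 1) = 0
  not (P ∧ (Q → not P)): Gödel ¬ of 0 = 1 (operand is 0)
  (not (P ∧ (Q → not P)) ∨ Q) = max(1, 0) = 1
  not (not (P ∧ (Q → not P)) ∨ Q): Gödel ¬ of 1 = 0 (operand ≠ 0)
Checking all 25 assignments confirms none give a value below 0.00.

0.00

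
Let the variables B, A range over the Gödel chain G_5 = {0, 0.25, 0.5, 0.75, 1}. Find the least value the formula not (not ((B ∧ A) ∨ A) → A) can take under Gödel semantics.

The minimum is attained at B = 0, A = 0.25:
  (B ∧ A) = min(0, 0.25) = 0
  ((B ∧ A) ∨ A) = max(0, 0.25) = 0.25
  not ((B ∧ A) ∨ A): Gödel ¬ of 0.25 = 0 (operand ≠ 0)
  (not ((B ∧ A) ∨ A) → A): 0 ≤ 0.25, so result = 1
  not (not ((B ∧ A) ∨ A) → A): Gödel ¬ of 1 = 0 (operand ≠ 0)
Checking all 25 assignments confirms none give a value below 0.00.

0.00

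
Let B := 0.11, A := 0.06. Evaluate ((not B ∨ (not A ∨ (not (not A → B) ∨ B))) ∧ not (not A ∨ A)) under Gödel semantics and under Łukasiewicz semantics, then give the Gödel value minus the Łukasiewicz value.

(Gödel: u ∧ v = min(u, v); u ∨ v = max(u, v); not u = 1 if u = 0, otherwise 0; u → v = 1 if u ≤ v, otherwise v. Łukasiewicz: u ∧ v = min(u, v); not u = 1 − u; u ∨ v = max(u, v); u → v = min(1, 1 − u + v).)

-0.06

Gödel evaluation:
  not B: Gödel ¬ of 0.11 = 0 (operand ≠ 0)
  not A: Gödel ¬ of 0.06 = 0 (operand ≠ 0)
  not A: Gödel ¬ of 0.06 = 0 (operand ≠ 0)
  (not A → B): 0 ≤ 0.11, so result = 1
  not (not A → B): Gödel ¬ of 1 = 0 (operand ≠ 0)
  (not (not A → B) ∨ B) = max(0, 0.11) = 0.11
  (not A ∨ (not (not A → B) ∨ B)) = max(0, 0.11) = 0.11
  (not B ∨ (not A ∨ (not (not A → B) ∨ B))) = max(0, 0.11) = 0.11
  not A: Gödel ¬ of 0.06 = 0 (operand ≠ 0)
  (not A ∨ A) = max(0, 0.06) = 0.06
  not (not A ∨ A): Gödel ¬ of 0.06 = 0 (operand ≠ 0)
  ((not B ∨ (not A ∨ (not (not A → B) ∨ B))) ∧ not (not A ∨ A)) = min(0.11, 0) = 0
  Gödel value = 0
Łukasiewicz evaluation:
  not B: Łukasiewicz ¬ gives 1 − 0.11 = 0.89
  not A: Łukasiewicz ¬ gives 1 − 0.06 = 0.94
  not A: Łukasiewicz ¬ gives 1 − 0.06 = 0.94
  (not A → B): min(1, 1 − 0.94 + 0.11) = 0.17
  not (not A → B): Łukasiewicz ¬ gives 1 − 0.17 = 0.83
  (not (not A → B) ∨ B) = max(0.83, 0.11) = 0.83
  (not A ∨ (not (not A → B) ∨ B)) = max(0.94, 0.83) = 0.94
  (not B ∨ (not A ∨ (not (not A → B) ∨ B))) = max(0.89, 0.94) = 0.94
  not A: Łukasiewicz ¬ gives 1 − 0.06 = 0.94
  (not A ∨ A) = max(0.94, 0.06) = 0.94
  not (not A ∨ A): Łukasiewicz ¬ gives 1 − 0.94 = 0.06
  ((not B ∨ (not A ∨ (not (not A → B) ∨ B))) ∧ not (not A ∨ A)) = min(0.94, 0.06) = 0.06
  Łukasiewicz value = 0.06
Difference: 0 − 0.06 = -0.06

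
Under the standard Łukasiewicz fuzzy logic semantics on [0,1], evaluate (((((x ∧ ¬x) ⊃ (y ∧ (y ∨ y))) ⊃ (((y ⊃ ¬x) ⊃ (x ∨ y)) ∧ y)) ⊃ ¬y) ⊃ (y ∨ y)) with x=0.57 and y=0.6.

0.80

¬x: Łukasiewicz ¬ gives 1 − 0.57 = 0.43
(x ∧ ¬x) = min(0.57, 0.43) = 0.43
(y ∨ y) = max(0.6, 0.6) = 0.6
(y ∧ (y ∨ y)) = min(0.6, 0.6) = 0.6
((x ∧ ¬x) ⊃ (y ∧ (y ∨ y))): min(1, 1 − 0.43 + 0.6) = 1
¬x: Łukasiewicz ¬ gives 1 − 0.57 = 0.43
(y ⊃ ¬x): min(1, 1 − 0.6 + 0.43) = 0.83
(x ∨ y) = max(0.57, 0.6) = 0.6
((y ⊃ ¬x) ⊃ (x ∨ y)): min(1, 1 − 0.83 + 0.6) = 0.77
(((y ⊃ ¬x) ⊃ (x ∨ y)) ∧ y) = min(0.77, 0.6) = 0.6
(((x ∧ ¬x) ⊃ (y ∧ (y ∨ y))) ⊃ (((y ⊃ ¬x) ⊃ (x ∨ y)) ∧ y)): min(1, 1 − 1 + 0.6) = 0.6
¬y: Łukasiewicz ¬ gives 1 − 0.6 = 0.4
((((x ∧ ¬x) ⊃ (y ∧ (y ∨ y))) ⊃ (((y ⊃ ¬x) ⊃ (x ∨ y)) ∧ y)) ⊃ ¬y): min(1, 1 − 0.6 + 0.4) = 0.8
(y ∨ y) = max(0.6, 0.6) = 0.6
(((((x ∧ ¬x) ⊃ (y ∧ (y ∨ y))) ⊃ (((y ⊃ ¬x) ⊃ (x ∨ y)) ∧ y)) ⊃ ¬y) ⊃ (y ∨ y)): min(1, 1 − 0.8 + 0.6) = 0.8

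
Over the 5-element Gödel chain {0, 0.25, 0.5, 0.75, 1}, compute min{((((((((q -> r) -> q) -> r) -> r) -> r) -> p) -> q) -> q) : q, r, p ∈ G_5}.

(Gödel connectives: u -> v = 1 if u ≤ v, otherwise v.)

0.00

The minimum is attained at q = 0, r = 0, p = 0:
  (q -> r): 0 ≤ 0, so result = 1
  ((q -> r) -> q): 1 > 0, so result = 0
  (((q -> r) -> q) -> r): 0 ≤ 0, so result = 1
  ((((q -> r) -> q) -> r) -> r): 1 > 0, so result = 0
  (((((q -> r) -> q) -> r) -> r) -> r): 0 ≤ 0, so result = 1
  ((((((q -> r) -> q) -> r) -> r) -> r) -> p): 1 > 0, so result = 0
  (((((((q -> r) -> q) -> r) -> r) -> r) -> p) -> q): 0 ≤ 0, so result = 1
  ((((((((q -> r) -> q) -> r) -> r) -> r) -> p) -> q) -> q): 1 > 0, so result = 0
Checking all 125 assignments confirms none give a value below 0.00.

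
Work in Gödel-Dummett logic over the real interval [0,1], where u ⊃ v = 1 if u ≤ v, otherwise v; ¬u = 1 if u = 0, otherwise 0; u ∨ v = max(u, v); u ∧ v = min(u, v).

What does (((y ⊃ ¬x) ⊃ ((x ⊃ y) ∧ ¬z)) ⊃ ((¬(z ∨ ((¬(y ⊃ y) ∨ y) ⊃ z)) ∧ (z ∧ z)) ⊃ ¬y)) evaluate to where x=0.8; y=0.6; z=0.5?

¬x: Gödel ¬ of 0.8 = 0 (operand ≠ 0)
(y ⊃ ¬x): 0.6 > 0, so result = 0
(x ⊃ y): 0.8 > 0.6, so result = 0.6
¬z: Gödel ¬ of 0.5 = 0 (operand ≠ 0)
((x ⊃ y) ∧ ¬z) = min(0.6, 0) = 0
((y ⊃ ¬x) ⊃ ((x ⊃ y) ∧ ¬z)): 0 ≤ 0, so result = 1
(y ⊃ y): 0.6 ≤ 0.6, so result = 1
¬(y ⊃ y): Gödel ¬ of 1 = 0 (operand ≠ 0)
(¬(y ⊃ y) ∨ y) = max(0, 0.6) = 0.6
((¬(y ⊃ y) ∨ y) ⊃ z): 0.6 > 0.5, so result = 0.5
(z ∨ ((¬(y ⊃ y) ∨ y) ⊃ z)) = max(0.5, 0.5) = 0.5
¬(z ∨ ((¬(y ⊃ y) ∨ y) ⊃ z)): Gödel ¬ of 0.5 = 0 (operand ≠ 0)
(z ∧ z) = min(0.5, 0.5) = 0.5
(¬(z ∨ ((¬(y ⊃ y) ∨ y) ⊃ z)) ∧ (z ∧ z)) = min(0, 0.5) = 0
¬y: Gödel ¬ of 0.6 = 0 (operand ≠ 0)
((¬(z ∨ ((¬(y ⊃ y) ∨ y) ⊃ z)) ∧ (z ∧ z)) ⊃ ¬y): 0 ≤ 0, so result = 1
(((y ⊃ ¬x) ⊃ ((x ⊃ y) ∧ ¬z)) ⊃ ((¬(z ∨ ((¬(y ⊃ y) ∨ y) ⊃ z)) ∧ (z ∧ z)) ⊃ ¬y)): 1 ≤ 1, so result = 1

1.00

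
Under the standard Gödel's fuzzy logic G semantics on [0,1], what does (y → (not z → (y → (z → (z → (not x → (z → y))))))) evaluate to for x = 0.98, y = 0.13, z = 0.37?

1.00

not z: Gödel ¬ of 0.37 = 0 (operand ≠ 0)
not x: Gödel ¬ of 0.98 = 0 (operand ≠ 0)
(z → y): 0.37 > 0.13, so result = 0.13
(not x → (z → y)): 0 ≤ 0.13, so result = 1
(z → (not x → (z → y))): 0.37 ≤ 1, so result = 1
(z → (z → (not x → (z → y)))): 0.37 ≤ 1, so result = 1
(y → (z → (z → (not x → (z → y))))): 0.13 ≤ 1, so result = 1
(not z → (y → (z → (z → (not x → (z → y)))))): 0 ≤ 1, so result = 1
(y → (not z → (y → (z → (z → (not x → (z → y))))))): 0.13 ≤ 1, so result = 1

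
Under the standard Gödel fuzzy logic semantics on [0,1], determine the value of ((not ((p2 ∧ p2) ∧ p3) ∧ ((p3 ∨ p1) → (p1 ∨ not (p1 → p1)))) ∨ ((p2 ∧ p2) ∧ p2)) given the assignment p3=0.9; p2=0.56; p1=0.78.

(p2 ∧ p2) = min(0.56, 0.56) = 0.56
((p2 ∧ p2) ∧ p3) = min(0.56, 0.9) = 0.56
not ((p2 ∧ p2) ∧ p3): Gödel ¬ of 0.56 = 0 (operand ≠ 0)
(p3 ∨ p1) = max(0.9, 0.78) = 0.9
(p1 → p1): 0.78 ≤ 0.78, so result = 1
not (p1 → p1): Gödel ¬ of 1 = 0 (operand ≠ 0)
(p1 ∨ not (p1 → p1)) = max(0.78, 0) = 0.78
((p3 ∨ p1) → (p1 ∨ not (p1 → p1))): 0.9 > 0.78, so result = 0.78
(not ((p2 ∧ p2) ∧ p3) ∧ ((p3 ∨ p1) → (p1 ∨ not (p1 → p1)))) = min(0, 0.78) = 0
(p2 ∧ p2) = min(0.56, 0.56) = 0.56
((p2 ∧ p2) ∧ p2) = min(0.56, 0.56) = 0.56
((not ((p2 ∧ p2) ∧ p3) ∧ ((p3 ∨ p1) → (p1 ∨ not (p1 → p1)))) ∨ ((p2 ∧ p2) ∧ p2)) = max(0, 0.56) = 0.56

0.56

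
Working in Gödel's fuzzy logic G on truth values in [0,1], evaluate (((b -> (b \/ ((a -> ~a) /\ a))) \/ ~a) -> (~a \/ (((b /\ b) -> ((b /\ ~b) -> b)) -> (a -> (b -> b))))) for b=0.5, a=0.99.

~a: Gödel ¬ of 0.99 = 0 (operand ≠ 0)
(a -> ~a): 0.99 > 0, so result = 0
((a -> ~a) /\ a) = min(0, 0.99) = 0
(b \/ ((a -> ~a) /\ a)) = max(0.5, 0) = 0.5
(b -> (b \/ ((a -> ~a) /\ a))): 0.5 ≤ 0.5, so result = 1
~a: Gödel ¬ of 0.99 = 0 (operand ≠ 0)
((b -> (b \/ ((a -> ~a) /\ a))) \/ ~a) = max(1, 0) = 1
~a: Gödel ¬ of 0.99 = 0 (operand ≠ 0)
(b /\ b) = min(0.5, 0.5) = 0.5
~b: Gödel ¬ of 0.5 = 0 (operand ≠ 0)
(b /\ ~b) = min(0.5, 0) = 0
((b /\ ~b) -> b): 0 ≤ 0.5, so result = 1
((b /\ b) -> ((b /\ ~b) -> b)): 0.5 ≤ 1, so result = 1
(b -> b): 0.5 ≤ 0.5, so result = 1
(a -> (b -> b)): 0.99 ≤ 1, so result = 1
(((b /\ b) -> ((b /\ ~b) -> b)) -> (a -> (b -> b))): 1 ≤ 1, so result = 1
(~a \/ (((b /\ b) -> ((b /\ ~b) -> b)) -> (a -> (b -> b)))) = max(0, 1) = 1
(((b -> (b \/ ((a -> ~a) /\ a))) \/ ~a) -> (~a \/ (((b /\ b) -> ((b /\ ~b) -> b)) -> (a -> (b -> b))))): 1 ≤ 1, so result = 1

1.00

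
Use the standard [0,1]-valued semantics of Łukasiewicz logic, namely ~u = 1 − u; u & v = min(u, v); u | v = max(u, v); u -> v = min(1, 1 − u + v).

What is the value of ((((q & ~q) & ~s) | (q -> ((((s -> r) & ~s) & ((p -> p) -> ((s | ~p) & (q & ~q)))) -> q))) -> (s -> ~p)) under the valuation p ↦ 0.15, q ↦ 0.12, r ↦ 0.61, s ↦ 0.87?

0.98

~q: Łukasiewicz ¬ gives 1 − 0.12 = 0.88
(q & ~q) = min(0.12, 0.88) = 0.12
~s: Łukasiewicz ¬ gives 1 − 0.87 = 0.13
((q & ~q) & ~s) = min(0.12, 0.13) = 0.12
(s -> r): min(1, 1 − 0.87 + 0.61) = 0.74
~s: Łukasiewicz ¬ gives 1 − 0.87 = 0.13
((s -> r) & ~s) = min(0.74, 0.13) = 0.13
(p -> p): min(1, 1 − 0.15 + 0.15) = 1
~p: Łukasiewicz ¬ gives 1 − 0.15 = 0.85
(s | ~p) = max(0.87, 0.85) = 0.87
~q: Łukasiewicz ¬ gives 1 − 0.12 = 0.88
(q & ~q) = min(0.12, 0.88) = 0.12
((s | ~p) & (q & ~q)) = min(0.87, 0.12) = 0.12
((p -> p) -> ((s | ~p) & (q & ~q))): min(1, 1 − 1 + 0.12) = 0.12
(((s -> r) & ~s) & ((p -> p) -> ((s | ~p) & (q & ~q)))) = min(0.13, 0.12) = 0.12
((((s -> r) & ~s) & ((p -> p) -> ((s | ~p) & (q & ~q)))) -> q): min(1, 1 − 0.12 + 0.12) = 1
(q -> ((((s -> r) & ~s) & ((p -> p) -> ((s | ~p) & (q & ~q)))) -> q)): min(1, 1 − 0.12 + 1) = 1
(((q & ~q) & ~s) | (q -> ((((s -> r) & ~s) & ((p -> p) -> ((s | ~p) & (q & ~q)))) -> q))) = max(0.12, 1) = 1
~p: Łukasiewicz ¬ gives 1 − 0.15 = 0.85
(s -> ~p): min(1, 1 − 0.87 + 0.85) = 0.98
((((q & ~q) & ~s) | (q -> ((((s -> r) & ~s) & ((p -> p) -> ((s | ~p) & (q & ~q)))) -> q))) -> (s -> ~p)): min(1, 1 − 1 + 0.98) = 0.98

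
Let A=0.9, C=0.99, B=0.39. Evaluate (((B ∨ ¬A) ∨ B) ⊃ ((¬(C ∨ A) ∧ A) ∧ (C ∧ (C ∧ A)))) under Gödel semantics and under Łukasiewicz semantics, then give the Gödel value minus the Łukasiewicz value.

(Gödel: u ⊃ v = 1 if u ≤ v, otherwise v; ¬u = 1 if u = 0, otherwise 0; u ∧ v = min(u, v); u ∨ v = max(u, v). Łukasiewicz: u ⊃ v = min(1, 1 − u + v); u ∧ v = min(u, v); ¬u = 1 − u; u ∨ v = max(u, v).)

-0.62

Gödel evaluation:
  ¬A: Gödel ¬ of 0.9 = 0 (operand ≠ 0)
  (B ∨ ¬A) = max(0.39, 0) = 0.39
  ((B ∨ ¬A) ∨ B) = max(0.39, 0.39) = 0.39
  (C ∨ A) = max(0.99, 0.9) = 0.99
  ¬(C ∨ A): Gödel ¬ of 0.99 = 0 (operand ≠ 0)
  (¬(C ∨ A) ∧ A) = min(0, 0.9) = 0
  (C ∧ A) = min(0.99, 0.9) = 0.9
  (C ∧ (C ∧ A)) = min(0.99, 0.9) = 0.9
  ((¬(C ∨ A) ∧ A) ∧ (C ∧ (C ∧ A))) = min(0, 0.9) = 0
  (((B ∨ ¬A) ∨ B) ⊃ ((¬(C ∨ A) ∧ A) ∧ (C ∧ (C ∧ A)))): 0.39 > 0, so result = 0
  Gödel value = 0
Łukasiewicz evaluation:
  ¬A: Łukasiewicz ¬ gives 1 − 0.9 = 0.1
  (B ∨ ¬A) = max(0.39, 0.1) = 0.39
  ((B ∨ ¬A) ∨ B) = max(0.39, 0.39) = 0.39
  (C ∨ A) = max(0.99, 0.9) = 0.99
  ¬(C ∨ A): Łukasiewicz ¬ gives 1 − 0.99 = 0.01
  (¬(C ∨ A) ∧ A) = min(0.01, 0.9) = 0.01
  (C ∧ A) = min(0.99, 0.9) = 0.9
  (C ∧ (C ∧ A)) = min(0.99, 0.9) = 0.9
  ((¬(C ∨ A) ∧ A) ∧ (C ∧ (C ∧ A))) = min(0.01, 0.9) = 0.01
  (((B ∨ ¬A) ∨ B) ⊃ ((¬(C ∨ A) ∧ A) ∧ (C ∧ (C ∧ A)))): min(1, 1 − 0.39 + 0.01) = 0.62
  Łukasiewicz value = 0.62
Difference: 0 − 0.62 = -0.62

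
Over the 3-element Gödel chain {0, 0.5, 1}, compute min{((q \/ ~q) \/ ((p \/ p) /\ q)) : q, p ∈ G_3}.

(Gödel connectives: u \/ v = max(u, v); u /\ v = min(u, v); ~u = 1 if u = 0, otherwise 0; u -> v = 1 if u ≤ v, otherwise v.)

The minimum is attained at q = 0.5, p = 0:
  ~q: Gödel ¬ of 0.5 = 0 (operand ≠ 0)
  (q \/ ~q) = max(0.5, 0) = 0.5
  (p \/ p) = max(0, 0) = 0
  ((p \/ p) /\ q) = min(0, 0.5) = 0
  ((q \/ ~q) \/ ((p \/ p) /\ q)) = max(0.5, 0) = 0.5
Checking all 9 assignments confirms none give a value below 0.50.

0.50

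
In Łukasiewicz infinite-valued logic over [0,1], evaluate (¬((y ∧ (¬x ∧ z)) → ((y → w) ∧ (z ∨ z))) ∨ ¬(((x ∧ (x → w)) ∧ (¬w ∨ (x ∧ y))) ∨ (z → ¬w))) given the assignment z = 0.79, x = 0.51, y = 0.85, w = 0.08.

¬x: Łukasiewicz ¬ gives 1 − 0.51 = 0.49
(¬x ∧ z) = min(0.49, 0.79) = 0.49
(y ∧ (¬x ∧ z)) = min(0.85, 0.49) = 0.49
(y → w): min(1, 1 − 0.85 + 0.08) = 0.23
(z ∨ z) = max(0.79, 0.79) = 0.79
((y → w) ∧ (z ∨ z)) = min(0.23, 0.79) = 0.23
((y ∧ (¬x ∧ z)) → ((y → w) ∧ (z ∨ z))): min(1, 1 − 0.49 + 0.23) = 0.74
¬((y ∧ (¬x ∧ z)) → ((y → w) ∧ (z ∨ z))): Łukasiewicz ¬ gives 1 − 0.74 = 0.26
(x → w): min(1, 1 − 0.51 + 0.08) = 0.57
(x ∧ (x → w)) = min(0.51, 0.57) = 0.51
¬w: Łukasiewicz ¬ gives 1 − 0.08 = 0.92
(x ∧ y) = min(0.51, 0.85) = 0.51
(¬w ∨ (x ∧ y)) = max(0.92, 0.51) = 0.92
((x ∧ (x → w)) ∧ (¬w ∨ (x ∧ y))) = min(0.51, 0.92) = 0.51
¬w: Łukasiewicz ¬ gives 1 − 0.08 = 0.92
(z → ¬w): min(1, 1 − 0.79 + 0.92) = 1
(((x ∧ (x → w)) ∧ (¬w ∨ (x ∧ y))) ∨ (z → ¬w)) = max(0.51, 1) = 1
¬(((x ∧ (x → w)) ∧ (¬w ∨ (x ∧ y))) ∨ (z → ¬w)): Łukasiewicz ¬ gives 1 − 1 = 0
(¬((y ∧ (¬x ∧ z)) → ((y → w) ∧ (z ∨ z))) ∨ ¬(((x ∧ (x → w)) ∧ (¬w ∨ (x ∧ y))) ∨ (z → ¬w))) = max(0.26, 0) = 0.26

0.26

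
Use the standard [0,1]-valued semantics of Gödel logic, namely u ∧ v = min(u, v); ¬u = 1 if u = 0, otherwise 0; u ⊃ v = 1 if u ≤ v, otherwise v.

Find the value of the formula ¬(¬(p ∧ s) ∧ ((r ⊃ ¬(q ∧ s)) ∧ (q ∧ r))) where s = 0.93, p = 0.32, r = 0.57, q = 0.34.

(p ∧ s) = min(0.32, 0.93) = 0.32
¬(p ∧ s): Gödel ¬ of 0.32 = 0 (operand ≠ 0)
(q ∧ s) = min(0.34, 0.93) = 0.34
¬(q ∧ s): Gödel ¬ of 0.34 = 0 (operand ≠ 0)
(r ⊃ ¬(q ∧ s)): 0.57 > 0, so result = 0
(q ∧ r) = min(0.34, 0.57) = 0.34
((r ⊃ ¬(q ∧ s)) ∧ (q ∧ r)) = min(0, 0.34) = 0
(¬(p ∧ s) ∧ ((r ⊃ ¬(q ∧ s)) ∧ (q ∧ r))) = min(0, 0) = 0
¬(¬(p ∧ s) ∧ ((r ⊃ ¬(q ∧ s)) ∧ (q ∧ r))): Gödel ¬ of 0 = 1 (operand is 0)

1.00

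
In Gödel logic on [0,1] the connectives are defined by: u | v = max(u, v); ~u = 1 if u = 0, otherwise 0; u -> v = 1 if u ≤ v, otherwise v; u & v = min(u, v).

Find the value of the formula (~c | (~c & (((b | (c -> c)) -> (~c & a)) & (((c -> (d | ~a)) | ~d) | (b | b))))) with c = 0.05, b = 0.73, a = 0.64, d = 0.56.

0.00

~c: Gödel ¬ of 0.05 = 0 (operand ≠ 0)
~c: Gödel ¬ of 0.05 = 0 (operand ≠ 0)
(c -> c): 0.05 ≤ 0.05, so result = 1
(b | (c -> c)) = max(0.73, 1) = 1
~c: Gödel ¬ of 0.05 = 0 (operand ≠ 0)
(~c & a) = min(0, 0.64) = 0
((b | (c -> c)) -> (~c & a)): 1 > 0, so result = 0
~a: Gödel ¬ of 0.64 = 0 (operand ≠ 0)
(d | ~a) = max(0.56, 0) = 0.56
(c -> (d | ~a)): 0.05 ≤ 0.56, so result = 1
~d: Gödel ¬ of 0.56 = 0 (operand ≠ 0)
((c -> (d | ~a)) | ~d) = max(1, 0) = 1
(b | b) = max(0.73, 0.73) = 0.73
(((c -> (d | ~a)) | ~d) | (b | b)) = max(1, 0.73) = 1
(((b | (c -> c)) -> (~c & a)) & (((c -> (d | ~a)) | ~d) | (b | b))) = min(0, 1) = 0
(~c & (((b | (c -> c)) -> (~c & a)) & (((c -> (d | ~a)) | ~d) | (b | b)))) = min(0, 0) = 0
(~c | (~c & (((b | (c -> c)) -> (~c & a)) & (((c -> (d | ~a)) | ~d) | (b | b))))) = max(0, 0) = 0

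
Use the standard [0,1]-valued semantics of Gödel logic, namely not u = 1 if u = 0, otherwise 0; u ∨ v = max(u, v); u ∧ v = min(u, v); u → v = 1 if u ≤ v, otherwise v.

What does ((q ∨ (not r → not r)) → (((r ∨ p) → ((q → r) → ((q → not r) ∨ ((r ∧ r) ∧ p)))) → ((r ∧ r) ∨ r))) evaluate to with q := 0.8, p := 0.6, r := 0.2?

not r: Gödel ¬ of 0.2 = 0 (operand ≠ 0)
not r: Gödel ¬ of 0.2 = 0 (operand ≠ 0)
(not r → not r): 0 ≤ 0, so result = 1
(q ∨ (not r → not r)) = max(0.8, 1) = 1
(r ∨ p) = max(0.2, 0.6) = 0.6
(q → r): 0.8 > 0.2, so result = 0.2
not r: Gödel ¬ of 0.2 = 0 (operand ≠ 0)
(q → not r): 0.8 > 0, so result = 0
(r ∧ r) = min(0.2, 0.2) = 0.2
((r ∧ r) ∧ p) = min(0.2, 0.6) = 0.2
((q → not r) ∨ ((r ∧ r) ∧ p)) = max(0, 0.2) = 0.2
((q → r) → ((q → not r) ∨ ((r ∧ r) ∧ p))): 0.2 ≤ 0.2, so result = 1
((r ∨ p) → ((q → r) → ((q → not r) ∨ ((r ∧ r) ∧ p)))): 0.6 ≤ 1, so result = 1
(r ∧ r) = min(0.2, 0.2) = 0.2
((r ∧ r) ∨ r) = max(0.2, 0.2) = 0.2
(((r ∨ p) → ((q → r) → ((q → not r) ∨ ((r ∧ r) ∧ p)))) → ((r ∧ r) ∨ r)): 1 > 0.2, so result = 0.2
((q ∨ (not r → not r)) → (((r ∨ p) → ((q → r) → ((q → not r) ∨ ((r ∧ r) ∧ p)))) → ((r ∧ r) ∨ r))): 1 > 0.2, so result = 0.2

0.20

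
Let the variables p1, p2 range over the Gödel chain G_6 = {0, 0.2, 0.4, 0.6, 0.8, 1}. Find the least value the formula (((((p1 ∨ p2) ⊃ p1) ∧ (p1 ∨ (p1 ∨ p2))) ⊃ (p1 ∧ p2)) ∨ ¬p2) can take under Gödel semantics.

0.20

The minimum is attained at p1 = 0.4, p2 = 0.2:
  (p1 ∨ p2) = max(0.4, 0.2) = 0.4
  ((p1 ∨ p2) ⊃ p1): 0.4 ≤ 0.4, so result = 1
  (p1 ∨ p2) = max(0.4, 0.2) = 0.4
  (p1 ∨ (p1 ∨ p2)) = max(0.4, 0.4) = 0.4
  (((p1 ∨ p2) ⊃ p1) ∧ (p1 ∨ (p1 ∨ p2))) = min(1, 0.4) = 0.4
  (p1 ∧ p2) = min(0.4, 0.2) = 0.2
  ((((p1 ∨ p2) ⊃ p1) ∧ (p1 ∨ (p1 ∨ p2))) ⊃ (p1 ∧ p2)): 0.4 > 0.2, so result = 0.2
  ¬p2: Gödel ¬ of 0.2 = 0 (operand ≠ 0)
  (((((p1 ∨ p2) ⊃ p1) ∧ (p1 ∨ (p1 ∨ p2))) ⊃ (p1 ∧ p2)) ∨ ¬p2) = max(0.2, 0) = 0.2
Checking all 36 assignments confirms none give a value below 0.20.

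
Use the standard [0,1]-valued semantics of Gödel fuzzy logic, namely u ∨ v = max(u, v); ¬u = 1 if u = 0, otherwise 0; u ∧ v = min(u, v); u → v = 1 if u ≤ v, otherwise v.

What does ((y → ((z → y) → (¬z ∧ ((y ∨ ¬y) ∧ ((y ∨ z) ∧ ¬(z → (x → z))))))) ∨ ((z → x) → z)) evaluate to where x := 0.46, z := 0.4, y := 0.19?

0.40

(z → y): 0.4 > 0.19, so result = 0.19
¬z: Gödel ¬ of 0.4 = 0 (operand ≠ 0)
¬y: Gödel ¬ of 0.19 = 0 (operand ≠ 0)
(y ∨ ¬y) = max(0.19, 0) = 0.19
(y ∨ z) = max(0.19, 0.4) = 0.4
(x → z): 0.46 > 0.4, so result = 0.4
(z → (x → z)): 0.4 ≤ 0.4, so result = 1
¬(z → (x → z)): Gödel ¬ of 1 = 0 (operand ≠ 0)
((y ∨ z) ∧ ¬(z → (x → z))) = min(0.4, 0) = 0
((y ∨ ¬y) ∧ ((y ∨ z) ∧ ¬(z → (x → z)))) = min(0.19, 0) = 0
(¬z ∧ ((y ∨ ¬y) ∧ ((y ∨ z) ∧ ¬(z → (x → z))))) = min(0, 0) = 0
((z → y) → (¬z ∧ ((y ∨ ¬y) ∧ ((y ∨ z) ∧ ¬(z → (x → z)))))): 0.19 > 0, so result = 0
(y → ((z → y) → (¬z ∧ ((y ∨ ¬y) ∧ ((y ∨ z) ∧ ¬(z → (x → z))))))): 0.19 > 0, so result = 0
(z → x): 0.4 ≤ 0.46, so result = 1
((z → x) → z): 1 > 0.4, so result = 0.4
((y → ((z → y) → (¬z ∧ ((y ∨ ¬y) ∧ ((y ∨ z) ∧ ¬(z → (x → z))))))) ∨ ((z → x) → z)) = max(0, 0.4) = 0.4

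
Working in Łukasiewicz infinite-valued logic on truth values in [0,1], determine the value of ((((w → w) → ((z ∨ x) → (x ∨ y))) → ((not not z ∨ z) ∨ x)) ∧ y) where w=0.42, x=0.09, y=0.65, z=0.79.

(w → w): min(1, 1 − 0.42 + 0.42) = 1
(z ∨ x) = max(0.79, 0.09) = 0.79
(x ∨ y) = max(0.09, 0.65) = 0.65
((z ∨ x) → (x ∨ y)): min(1, 1 − 0.79 + 0.65) = 0.86
((w → w) → ((z ∨ x) → (x ∨ y))): min(1, 1 − 1 + 0.86) = 0.86
not z: Łukasiewicz ¬ gives 1 − 0.79 = 0.21
not not z: Łukasiewicz ¬ gives 1 − 0.21 = 0.79
(not not z ∨ z) = max(0.79, 0.79) = 0.79
((not not z ∨ z) ∨ x) = max(0.79, 0.09) = 0.79
(((w → w) → ((z ∨ x) → (x ∨ y))) → ((not not z ∨ z) ∨ x)): min(1, 1 − 0.86 + 0.79) = 0.93
((((w → w) → ((z ∨ x) → (x ∨ y))) → ((not not z ∨ z) ∨ x)) ∧ y) = min(0.93, 0.65) = 0.65

0.65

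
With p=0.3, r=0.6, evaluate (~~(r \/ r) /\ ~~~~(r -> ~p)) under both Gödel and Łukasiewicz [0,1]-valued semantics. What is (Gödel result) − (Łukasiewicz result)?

Gödel evaluation:
  (r \/ r) = max(0.6, 0.6) = 0.6
  ~(r \/ r): Gödel ¬ of 0.6 = 0 (operand ≠ 0)
  ~~(r \/ r): Gödel ¬ of 0 = 1 (operand is 0)
  ~p: Gödel ¬ of 0.3 = 0 (operand ≠ 0)
  (r -> ~p): 0.6 > 0, so result = 0
  ~(r -> ~p): Gödel ¬ of 0 = 1 (operand is 0)
  ~~(r -> ~p): Gödel ¬ of 1 = 0 (operand ≠ 0)
  ~~~(r -> ~p): Gödel ¬ of 0 = 1 (operand is 0)
  ~~~~(r -> ~p): Gödel ¬ of 1 = 0 (operand ≠ 0)
  (~~(r \/ r) /\ ~~~~(r -> ~p)) = min(1, 0) = 0
  Gödel value = 0
Łukasiewicz evaluation:
  (r \/ r) = max(0.6, 0.6) = 0.6
  ~(r \/ r): Łukasiewicz ¬ gives 1 − 0.6 = 0.4
  ~~(r \/ r): Łukasiewicz ¬ gives 1 − 0.4 = 0.6
  ~p: Łukasiewicz ¬ gives 1 − 0.3 = 0.7
  (r -> ~p): min(1, 1 − 0.6 + 0.7) = 1
  ~(r -> ~p): Łukasiewicz ¬ gives 1 − 1 = 0
  ~~(r -> ~p): Łukasiewicz ¬ gives 1 − 0 = 1
  ~~~(r -> ~p): Łukasiewicz ¬ gives 1 − 1 = 0
  ~~~~(r -> ~p): Łukasiewicz ¬ gives 1 − 0 = 1
  (~~(r \/ r) /\ ~~~~(r -> ~p)) = min(0.6, 1) = 0.6
  Łukasiewicz value = 0.6
Difference: 0 − 0.6 = -0.60

-0.60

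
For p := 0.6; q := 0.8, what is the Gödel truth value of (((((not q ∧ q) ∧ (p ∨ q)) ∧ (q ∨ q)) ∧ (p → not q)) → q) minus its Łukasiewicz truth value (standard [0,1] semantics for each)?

Gödel evaluation:
  not q: Gödel ¬ of 0.8 = 0 (operand ≠ 0)
  (not q ∧ q) = min(0, 0.8) = 0
  (p ∨ q) = max(0.6, 0.8) = 0.8
  ((not q ∧ q) ∧ (p ∨ q)) = min(0, 0.8) = 0
  (q ∨ q) = max(0.8, 0.8) = 0.8
  (((not q ∧ q) ∧ (p ∨ q)) ∧ (q ∨ q)) = min(0, 0.8) = 0
  not q: Gödel ¬ of 0.8 = 0 (operand ≠ 0)
  (p → not q): 0.6 > 0, so result = 0
  ((((not q ∧ q) ∧ (p ∨ q)) ∧ (q ∨ q)) ∧ (p → not q)) = min(0, 0) = 0
  (((((not q ∧ q) ∧ (p ∨ q)) ∧ (q ∨ q)) ∧ (p → not q)) → q): 0 ≤ 0.8, so result = 1
  Gödel value = 1
Łukasiewicz evaluation:
  not q: Łukasiewicz ¬ gives 1 − 0.8 = 0.2
  (not q ∧ q) = min(0.2, 0.8) = 0.2
  (p ∨ q) = max(0.6, 0.8) = 0.8
  ((not q ∧ q) ∧ (p ∨ q)) = min(0.2, 0.8) = 0.2
  (q ∨ q) = max(0.8, 0.8) = 0.8
  (((not q ∧ q) ∧ (p ∨ q)) ∧ (q ∨ q)) = min(0.2, 0.8) = 0.2
  not q: Łukasiewicz ¬ gives 1 − 0.8 = 0.2
  (p → not q): min(1, 1 − 0.6 + 0.2) = 0.6
  ((((not q ∧ q) ∧ (p ∨ q)) ∧ (q ∨ q)) ∧ (p → not q)) = min(0.2, 0.6) = 0.2
  (((((not q ∧ q) ∧ (p ∨ q)) ∧ (q ∨ q)) ∧ (p → not q)) → q): min(1, 1 − 0.2 + 0.8) = 1
  Łukasiewicz value = 1
Difference: 1 − 1 = 0.00

0.00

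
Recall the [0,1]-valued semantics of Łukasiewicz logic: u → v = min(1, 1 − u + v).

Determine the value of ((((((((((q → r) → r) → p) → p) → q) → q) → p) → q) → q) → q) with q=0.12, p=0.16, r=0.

(q → r): min(1, 1 − 0.12 + 0) = 0.88
((q → r) → r): min(1, 1 − 0.88 + 0) = 0.12
(((q → r) → r) → p): min(1, 1 − 0.12 + 0.16) = 1
((((q → r) → r) → p) → p): min(1, 1 − 1 + 0.16) = 0.16
(((((q → r) → r) → p) → p) → q): min(1, 1 − 0.16 + 0.12) = 0.96
((((((q → r) → r) → p) → p) → q) → q): min(1, 1 − 0.96 + 0.12) = 0.16
(((((((q → r) → r) → p) → p) → q) → q) → p): min(1, 1 − 0.16 + 0.16) = 1
((((((((q → r) → r) → p) → p) → q) → q) → p) → q): min(1, 1 − 1 + 0.12) = 0.12
(((((((((q → r) → r) → p) → p) → q) → q) → p) → q) → q): min(1, 1 − 0.12 + 0.12) = 1
((((((((((q → r) → r) → p) → p) → q) → q) → p) → q) → q) → q): min(1, 1 − 1 + 0.12) = 0.12

0.12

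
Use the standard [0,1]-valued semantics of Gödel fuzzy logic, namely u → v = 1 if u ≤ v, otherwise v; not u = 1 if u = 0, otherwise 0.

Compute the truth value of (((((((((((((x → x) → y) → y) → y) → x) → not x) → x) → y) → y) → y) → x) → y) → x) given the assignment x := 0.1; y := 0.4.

(x → x): 0.1 ≤ 0.1, so result = 1
((x → x) → y): 1 > 0.4, so result = 0.4
(((x → x) → y) → y): 0.4 ≤ 0.4, so result = 1
((((x → x) → y) → y) → y): 1 > 0.4, so result = 0.4
(((((x → x) → y) → y) → y) → x): 0.4 > 0.1, so result = 0.1
not x: Gödel ¬ of 0.1 = 0 (operand ≠ 0)
((((((x → x) → y) → y) → y) → x) → not x): 0.1 > 0, so result = 0
(((((((x → x) → y) → y) → y) → x) → not x) → x): 0 ≤ 0.1, so result = 1
((((((((x → x) → y) → y) → y) → x) → not x) → x) → y): 1 > 0.4, so result = 0.4
(((((((((x → x) → y) → y) → y) → x) → not x) → x) → y) → y): 0.4 ≤ 0.4, so result = 1
((((((((((x → x) → y) → y) → y) → x) → not x) → x) → y) → y) → y): 1 > 0.4, so result = 0.4
(((((((((((x → x) → y) → y) → y) → x) → not x) → x) → y) → y) → y) → x): 0.4 > 0.1, so result = 0.1
((((((((((((x → x) → y) → y) → y) → x) → not x) → x) → y) → y) → y) → x) → y): 0.1 ≤ 0.4, so result = 1
(((((((((((((x → x) → y) → y) → y) → x) → not x) → x) → y) → y) → y) → x) → y) → x): 1 > 0.1, so result = 0.1

0.10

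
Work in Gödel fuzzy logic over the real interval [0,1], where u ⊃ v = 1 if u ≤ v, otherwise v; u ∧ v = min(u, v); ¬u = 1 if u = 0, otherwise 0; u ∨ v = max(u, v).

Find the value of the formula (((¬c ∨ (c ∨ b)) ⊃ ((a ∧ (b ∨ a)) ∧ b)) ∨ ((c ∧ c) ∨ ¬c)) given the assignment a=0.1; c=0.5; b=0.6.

¬c: Gödel ¬ of 0.5 = 0 (operand ≠ 0)
(c ∨ b) = max(0.5, 0.6) = 0.6
(¬c ∨ (c ∨ b)) = max(0, 0.6) = 0.6
(b ∨ a) = max(0.6, 0.1) = 0.6
(a ∧ (b ∨ a)) = min(0.1, 0.6) = 0.1
((a ∧ (b ∨ a)) ∧ b) = min(0.1, 0.6) = 0.1
((¬c ∨ (c ∨ b)) ⊃ ((a ∧ (b ∨ a)) ∧ b)): 0.6 > 0.1, so result = 0.1
(c ∧ c) = min(0.5, 0.5) = 0.5
¬c: Gödel ¬ of 0.5 = 0 (operand ≠ 0)
((c ∧ c) ∨ ¬c) = max(0.5, 0) = 0.5
(((¬c ∨ (c ∨ b)) ⊃ ((a ∧ (b ∨ a)) ∧ b)) ∨ ((c ∧ c) ∨ ¬c)) = max(0.1, 0.5) = 0.5

0.50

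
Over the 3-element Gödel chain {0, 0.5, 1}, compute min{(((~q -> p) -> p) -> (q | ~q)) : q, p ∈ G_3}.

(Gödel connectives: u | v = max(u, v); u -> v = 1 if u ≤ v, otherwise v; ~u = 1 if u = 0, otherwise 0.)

0.50

The minimum is attained at q = 0.5, p = 1:
  ~q: Gödel ¬ of 0.5 = 0 (operand ≠ 0)
  (~q -> p): 0 ≤ 1, so result = 1
  ((~q -> p) -> p): 1 ≤ 1, so result = 1
  ~q: Gödel ¬ of 0.5 = 0 (operand ≠ 0)
  (q | ~q) = max(0.5, 0) = 0.5
  (((~q -> p) -> p) -> (q | ~q)): 1 > 0.5, so result = 0.5
Checking all 9 assignments confirms none give a value below 0.50.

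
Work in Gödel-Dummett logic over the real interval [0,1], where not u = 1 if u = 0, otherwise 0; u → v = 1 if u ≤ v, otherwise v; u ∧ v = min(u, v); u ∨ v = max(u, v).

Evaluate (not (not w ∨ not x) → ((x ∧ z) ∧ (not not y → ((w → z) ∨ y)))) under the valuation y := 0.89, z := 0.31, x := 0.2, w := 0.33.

0.20

not w: Gödel ¬ of 0.33 = 0 (operand ≠ 0)
not x: Gödel ¬ of 0.2 = 0 (operand ≠ 0)
(not w ∨ not x) = max(0, 0) = 0
not (not w ∨ not x): Gödel ¬ of 0 = 1 (operand is 0)
(x ∧ z) = min(0.2, 0.31) = 0.2
not y: Gödel ¬ of 0.89 = 0 (operand ≠ 0)
not not y: Gödel ¬ of 0 = 1 (operand is 0)
(w → z): 0.33 > 0.31, so result = 0.31
((w → z) ∨ y) = max(0.31, 0.89) = 0.89
(not not y → ((w → z) ∨ y)): 1 > 0.89, so result = 0.89
((x ∧ z) ∧ (not not y → ((w → z) ∨ y))) = min(0.2, 0.89) = 0.2
(not (not w ∨ not x) → ((x ∧ z) ∧ (not not y → ((w → z) ∨ y)))): 1 > 0.2, so result = 0.2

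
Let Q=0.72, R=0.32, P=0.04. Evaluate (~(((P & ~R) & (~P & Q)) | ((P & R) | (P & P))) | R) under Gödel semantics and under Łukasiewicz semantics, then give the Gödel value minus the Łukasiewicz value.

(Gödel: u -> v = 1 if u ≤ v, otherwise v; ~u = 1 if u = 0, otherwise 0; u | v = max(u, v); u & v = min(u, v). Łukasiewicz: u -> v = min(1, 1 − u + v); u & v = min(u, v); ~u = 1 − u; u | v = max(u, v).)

-0.64

Gödel evaluation:
  ~R: Gödel ¬ of 0.32 = 0 (operand ≠ 0)
  (P & ~R) = min(0.04, 0) = 0
  ~P: Gödel ¬ of 0.04 = 0 (operand ≠ 0)
  (~P & Q) = min(0, 0.72) = 0
  ((P & ~R) & (~P & Q)) = min(0, 0) = 0
  (P & R) = min(0.04, 0.32) = 0.04
  (P & P) = min(0.04, 0.04) = 0.04
  ((P & R) | (P & P)) = max(0.04, 0.04) = 0.04
  (((P & ~R) & (~P & Q)) | ((P & R) | (P & P))) = max(0, 0.04) = 0.04
  ~(((P & ~R) & (~P & Q)) | ((P & R) | (P & P))): Gödel ¬ of 0.04 = 0 (operand ≠ 0)
  (~(((P & ~R) & (~P & Q)) | ((P & R) | (P & P))) | R) = max(0, 0.32) = 0.32
  Gödel value = 0.32
Łukasiewicz evaluation:
  ~R: Łukasiewicz ¬ gives 1 − 0.32 = 0.68
  (P & ~R) = min(0.04, 0.68) = 0.04
  ~P: Łukasiewicz ¬ gives 1 − 0.04 = 0.96
  (~P & Q) = min(0.96, 0.72) = 0.72
  ((P & ~R) & (~P & Q)) = min(0.04, 0.72) = 0.04
  (P & R) = min(0.04, 0.32) = 0.04
  (P & P) = min(0.04, 0.04) = 0.04
  ((P & R) | (P & P)) = max(0.04, 0.04) = 0.04
  (((P & ~R) & (~P & Q)) | ((P & R) | (P & P))) = max(0.04, 0.04) = 0.04
  ~(((P & ~R) & (~P & Q)) | ((P & R) | (P & P))): Łukasiewicz ¬ gives 1 − 0.04 = 0.96
  (~(((P & ~R) & (~P & Q)) | ((P & R) | (P & P))) | R) = max(0.96, 0.32) = 0.96
  Łukasiewicz value = 0.96
Difference: 0.32 − 0.96 = -0.64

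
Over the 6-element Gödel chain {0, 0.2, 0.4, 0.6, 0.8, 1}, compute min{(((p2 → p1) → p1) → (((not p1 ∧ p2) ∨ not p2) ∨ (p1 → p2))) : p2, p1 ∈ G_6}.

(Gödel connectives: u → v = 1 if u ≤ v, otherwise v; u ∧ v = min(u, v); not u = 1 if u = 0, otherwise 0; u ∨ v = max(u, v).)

The minimum is attained at p2 = 0.2, p1 = 0.4:
  (p2 → p1): 0.2 ≤ 0.4, so result = 1
  ((p2 → p1) → p1): 1 > 0.4, so result = 0.4
  not p1: Gödel ¬ of 0.4 = 0 (operand ≠ 0)
  (not p1 ∧ p2) = min(0, 0.2) = 0
  not p2: Gödel ¬ of 0.2 = 0 (operand ≠ 0)
  ((not p1 ∧ p2) ∨ not p2) = max(0, 0) = 0
  (p1 → p2): 0.4 > 0.2, so result = 0.2
  (((not p1 ∧ p2) ∨ not p2) ∨ (p1 → p2)) = max(0, 0.2) = 0.2
  (((p2 → p1) → p1) → (((not p1 ∧ p2) ∨ not p2) ∨ (p1 → p2))): 0.4 > 0.2, so result = 0.2
Checking all 36 assignments confirms none give a value below 0.20.

0.20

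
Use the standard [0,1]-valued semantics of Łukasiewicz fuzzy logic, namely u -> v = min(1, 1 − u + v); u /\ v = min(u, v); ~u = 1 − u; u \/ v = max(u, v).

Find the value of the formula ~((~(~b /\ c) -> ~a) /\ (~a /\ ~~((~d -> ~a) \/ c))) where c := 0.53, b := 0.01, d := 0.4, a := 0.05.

0.05

~b: Łukasiewicz ¬ gives 1 − 0.01 = 0.99
(~b /\ c) = min(0.99, 0.53) = 0.53
~(~b /\ c): Łukasiewicz ¬ gives 1 − 0.53 = 0.47
~a: Łukasiewicz ¬ gives 1 − 0.05 = 0.95
(~(~b /\ c) -> ~a): min(1, 1 − 0.47 + 0.95) = 1
~a: Łukasiewicz ¬ gives 1 − 0.05 = 0.95
~d: Łukasiewicz ¬ gives 1 − 0.4 = 0.6
~a: Łukasiewicz ¬ gives 1 − 0.05 = 0.95
(~d -> ~a): min(1, 1 − 0.6 + 0.95) = 1
((~d -> ~a) \/ c) = max(1, 0.53) = 1
~((~d -> ~a) \/ c): Łukasiewicz ¬ gives 1 − 1 = 0
~~((~d -> ~a) \/ c): Łukasiewicz ¬ gives 1 − 0 = 1
(~a /\ ~~((~d -> ~a) \/ c)) = min(0.95, 1) = 0.95
((~(~b /\ c) -> ~a) /\ (~a /\ ~~((~d -> ~a) \/ c))) = min(1, 0.95) = 0.95
~((~(~b /\ c) -> ~a) /\ (~a /\ ~~((~d -> ~a) \/ c))): Łukasiewicz ¬ gives 1 − 0.95 = 0.05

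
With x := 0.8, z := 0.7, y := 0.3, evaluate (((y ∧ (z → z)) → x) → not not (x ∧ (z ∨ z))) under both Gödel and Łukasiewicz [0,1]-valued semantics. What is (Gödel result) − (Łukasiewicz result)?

0.30

Gödel evaluation:
  (z → z): 0.7 ≤ 0.7, so result = 1
  (y ∧ (z → z)) = min(0.3, 1) = 0.3
  ((y ∧ (z → z)) → x): 0.3 ≤ 0.8, so result = 1
  (z ∨ z) = max(0.7, 0.7) = 0.7
  (x ∧ (z ∨ z)) = min(0.8, 0.7) = 0.7
  not (x ∧ (z ∨ z)): Gödel ¬ of 0.7 = 0 (operand ≠ 0)
  not not (x ∧ (z ∨ z)): Gödel ¬ of 0 = 1 (operand is 0)
  (((y ∧ (z → z)) → x) → not not (x ∧ (z ∨ z))): 1 ≤ 1, so result = 1
  Gödel value = 1
Łukasiewicz evaluation:
  (z → z): min(1, 1 − 0.7 + 0.7) = 1
  (y ∧ (z → z)) = min(0.3, 1) = 0.3
  ((y ∧ (z → z)) → x): min(1, 1 − 0.3 + 0.8) = 1
  (z ∨ z) = max(0.7, 0.7) = 0.7
  (x ∧ (z ∨ z)) = min(0.8, 0.7) = 0.7
  not (x ∧ (z ∨ z)): Łukasiewicz ¬ gives 1 − 0.7 = 0.3
  not not (x ∧ (z ∨ z)): Łukasiewicz ¬ gives 1 − 0.3 = 0.7
  (((y ∧ (z → z)) → x) → not not (x ∧ (z ∨ z))): min(1, 1 − 1 + 0.7) = 0.7
  Łukasiewicz value = 0.7
Difference: 1 − 0.7 = 0.30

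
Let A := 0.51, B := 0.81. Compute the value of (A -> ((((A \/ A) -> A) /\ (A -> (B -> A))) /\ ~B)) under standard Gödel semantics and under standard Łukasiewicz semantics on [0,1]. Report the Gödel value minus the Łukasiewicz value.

Gödel evaluation:
  (A \/ A) = max(0.51, 0.51) = 0.51
  ((A \/ A) -> A): 0.51 ≤ 0.51, so result = 1
  (B -> A): 0.81 > 0.51, so result = 0.51
  (A -> (B -> A)): 0.51 ≤ 0.51, so result = 1
  (((A \/ A) -> A) /\ (A -> (B -> A))) = min(1, 1) = 1
  ~B: Gödel ¬ of 0.81 = 0 (operand ≠ 0)
  ((((A \/ A) -> A) /\ (A -> (B -> A))) /\ ~B) = min(1, 0) = 0
  (A -> ((((A \/ A) -> A) /\ (A -> (B -> A))) /\ ~B)): 0.51 > 0, so result = 0
  Gödel value = 0
Łukasiewicz evaluation:
  (A \/ A) = max(0.51, 0.51) = 0.51
  ((A \/ A) -> A): min(1, 1 − 0.51 + 0.51) = 1
  (B -> A): min(1, 1 − 0.81 + 0.51) = 0.7
  (A -> (B -> A)): min(1, 1 − 0.51 + 0.7) = 1
  (((A \/ A) -> A) /\ (A -> (B -> A))) = min(1, 1) = 1
  ~B: Łukasiewicz ¬ gives 1 − 0.81 = 0.19
  ((((A \/ A) -> A) /\ (A -> (B -> A))) /\ ~B) = min(1, 0.19) = 0.19
  (A -> ((((A \/ A) -> A) /\ (A -> (B -> A))) /\ ~B)): min(1, 1 − 0.51 + 0.19) = 0.68
  Łukasiewicz value = 0.68
Difference: 0 − 0.68 = -0.68

-0.68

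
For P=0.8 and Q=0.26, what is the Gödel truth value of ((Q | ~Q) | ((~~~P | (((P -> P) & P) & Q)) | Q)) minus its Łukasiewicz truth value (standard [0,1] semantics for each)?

Gödel evaluation:
  ~Q: Gödel ¬ of 0.26 = 0 (operand ≠ 0)
  (Q | ~Q) = max(0.26, 0) = 0.26
  ~P: Gödel ¬ of 0.8 = 0 (operand ≠ 0)
  ~~P: Gödel ¬ of 0 = 1 (operand is 0)
  ~~~P: Gödel ¬ of 1 = 0 (operand ≠ 0)
  (P -> P): 0.8 ≤ 0.8, so result = 1
  ((P -> P) & P) = min(1, 0.8) = 0.8
  (((P -> P) & P) & Q) = min(0.8, 0.26) = 0.26
  (~~~P | (((P -> P) & P) & Q)) = max(0, 0.26) = 0.26
  ((~~~P | (((P -> P) & P) & Q)) | Q) = max(0.26, 0.26) = 0.26
  ((Q | ~Q) | ((~~~P | (((P -> P) & P) & Q)) | Q)) = max(0.26, 0.26) = 0.26
  Gödel value = 0.26
Łukasiewicz evaluation:
  ~Q: Łukasiewicz ¬ gives 1 − 0.26 = 0.74
  (Q | ~Q) = max(0.26, 0.74) = 0.74
  ~P: Łukasiewicz ¬ gives 1 − 0.8 = 0.2
  ~~P: Łukasiewicz ¬ gives 1 − 0.2 = 0.8
  ~~~P: Łukasiewicz ¬ gives 1 − 0.8 = 0.2
  (P -> P): min(1, 1 − 0.8 + 0.8) = 1
  ((P -> P) & P) = min(1, 0.8) = 0.8
  (((P -> P) & P) & Q) = min(0.8, 0.26) = 0.26
  (~~~P | (((P -> P) & P) & Q)) = max(0.2, 0.26) = 0.26
  ((~~~P | (((P -> P) & P) & Q)) | Q) = max(0.26, 0.26) = 0.26
  ((Q | ~Q) | ((~~~P | (((P -> P) & P) & Q)) | Q)) = max(0.74, 0.26) = 0.74
  Łukasiewicz value = 0.74
Difference: 0.26 − 0.74 = -0.48

-0.48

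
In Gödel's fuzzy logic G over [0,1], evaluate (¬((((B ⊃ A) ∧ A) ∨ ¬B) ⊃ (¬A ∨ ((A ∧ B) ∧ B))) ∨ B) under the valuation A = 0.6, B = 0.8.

(B ⊃ A): 0.8 > 0.6, so result = 0.6
((B ⊃ A) ∧ A) = min(0.6, 0.6) = 0.6
¬B: Gödel ¬ of 0.8 = 0 (operand ≠ 0)
(((B ⊃ A) ∧ A) ∨ ¬B) = max(0.6, 0) = 0.6
¬A: Gödel ¬ of 0.6 = 0 (operand ≠ 0)
(A ∧ B) = min(0.6, 0.8) = 0.6
((A ∧ B) ∧ B) = min(0.6, 0.8) = 0.6
(¬A ∨ ((A ∧ B) ∧ B)) = max(0, 0.6) = 0.6
((((B ⊃ A) ∧ A) ∨ ¬B) ⊃ (¬A ∨ ((A ∧ B) ∧ B))): 0.6 ≤ 0.6, so result = 1
¬((((B ⊃ A) ∧ A) ∨ ¬B) ⊃ (¬A ∨ ((A ∧ B) ∧ B))): Gödel ¬ of 1 = 0 (operand ≠ 0)
(¬((((B ⊃ A) ∧ A) ∨ ¬B) ⊃ (¬A ∨ ((A ∧ B) ∧ B))) ∨ B) = max(0, 0.8) = 0.8

0.80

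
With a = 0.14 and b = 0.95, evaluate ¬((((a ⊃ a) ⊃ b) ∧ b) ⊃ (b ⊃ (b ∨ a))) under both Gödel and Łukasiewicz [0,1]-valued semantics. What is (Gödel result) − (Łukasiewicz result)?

Gödel evaluation:
  (a ⊃ a): 0.14 ≤ 0.14, so result = 1
  ((a ⊃ a) ⊃ b): 1 > 0.95, so result = 0.95
  (((a ⊃ a) ⊃ b) ∧ b) = min(0.95, 0.95) = 0.95
  (b ∨ a) = max(0.95, 0.14) = 0.95
  (b ⊃ (b ∨ a)): 0.95 ≤ 0.95, so result = 1
  ((((a ⊃ a) ⊃ b) ∧ b) ⊃ (b ⊃ (b ∨ a))): 0.95 ≤ 1, so result = 1
  ¬((((a ⊃ a) ⊃ b) ∧ b) ⊃ (b ⊃ (b ∨ a))): Gödel ¬ of 1 = 0 (operand ≠ 0)
  Gödel value = 0
Łukasiewicz evaluation:
  (a ⊃ a): min(1, 1 − 0.14 + 0.14) = 1
  ((a ⊃ a) ⊃ b): min(1, 1 − 1 + 0.95) = 0.95
  (((a ⊃ a) ⊃ b) ∧ b) = min(0.95, 0.95) = 0.95
  (b ∨ a) = max(0.95, 0.14) = 0.95
  (b ⊃ (b ∨ a)): min(1, 1 − 0.95 + 0.95) = 1
  ((((a ⊃ a) ⊃ b) ∧ b) ⊃ (b ⊃ (b ∨ a))): min(1, 1 − 0.95 + 1) = 1
  ¬((((a ⊃ a) ⊃ b) ∧ b) ⊃ (b ⊃ (b ∨ a))): Łukasiewicz ¬ gives 1 − 1 = 0
  Łukasiewicz value = 0
Difference: 0 − 0 = 0.00

0.00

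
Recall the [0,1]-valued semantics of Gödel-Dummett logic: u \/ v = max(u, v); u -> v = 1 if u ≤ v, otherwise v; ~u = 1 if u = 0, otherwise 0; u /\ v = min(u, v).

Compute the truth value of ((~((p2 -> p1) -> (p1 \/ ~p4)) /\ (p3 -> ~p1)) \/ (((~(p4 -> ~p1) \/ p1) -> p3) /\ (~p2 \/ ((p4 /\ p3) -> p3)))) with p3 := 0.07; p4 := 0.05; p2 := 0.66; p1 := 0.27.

(p2 -> p1): 0.66 > 0.27, so result = 0.27
~p4: Gödel ¬ of 0.05 = 0 (operand ≠ 0)
(p1 \/ ~p4) = max(0.27, 0) = 0.27
((p2 -> p1) -> (p1 \/ ~p4)): 0.27 ≤ 0.27, so result = 1
~((p2 -> p1) -> (p1 \/ ~p4)): Gödel ¬ of 1 = 0 (operand ≠ 0)
~p1: Gödel ¬ of 0.27 = 0 (operand ≠ 0)
(p3 -> ~p1): 0.07 > 0, so result = 0
(~((p2 -> p1) -> (p1 \/ ~p4)) /\ (p3 -> ~p1)) = min(0, 0) = 0
~p1: Gödel ¬ of 0.27 = 0 (operand ≠ 0)
(p4 -> ~p1): 0.05 > 0, so result = 0
~(p4 -> ~p1): Gödel ¬ of 0 = 1 (operand is 0)
(~(p4 -> ~p1) \/ p1) = max(1, 0.27) = 1
((~(p4 -> ~p1) \/ p1) -> p3): 1 > 0.07, so result = 0.07
~p2: Gödel ¬ of 0.66 = 0 (operand ≠ 0)
(p4 /\ p3) = min(0.05, 0.07) = 0.05
((p4 /\ p3) -> p3): 0.05 ≤ 0.07, so result = 1
(~p2 \/ ((p4 /\ p3) -> p3)) = max(0, 1) = 1
(((~(p4 -> ~p1) \/ p1) -> p3) /\ (~p2 \/ ((p4 /\ p3) -> p3))) = min(0.07, 1) = 0.07
((~((p2 -> p1) -> (p1 \/ ~p4)) /\ (p3 -> ~p1)) \/ (((~(p4 -> ~p1) \/ p1) -> p3) /\ (~p2 \/ ((p4 /\ p3) -> p3)))) = max(0, 0.07) = 0.07

0.07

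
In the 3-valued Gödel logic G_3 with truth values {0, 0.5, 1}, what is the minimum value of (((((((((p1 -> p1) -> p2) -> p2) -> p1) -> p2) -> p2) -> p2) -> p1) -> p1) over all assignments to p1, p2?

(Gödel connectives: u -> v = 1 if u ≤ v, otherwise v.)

The minimum is attained at p1 = 0.5, p2 = 0:
  (p1 -> p1): 0.5 ≤ 0.5, so result = 1
  ((p1 -> p1) -> p2): 1 > 0, so result = 0
  (((p1 -> p1) -> p2) -> p2): 0 ≤ 0, so result = 1
  ((((p1 -> p1) -> p2) -> p2) -> p1): 1 > 0.5, so result = 0.5
  (((((p1 -> p1) -> p2) -> p2) -> p1) -> p2): 0.5 > 0, so result = 0
  ((((((p1 -> p1) -> p2) -> p2) -> p1) -> p2) -> p2): 0 ≤ 0, so result = 1
  (((((((p1 -> p1) -> p2) -> p2) -> p1) -> p2) -> p2) -> p2): 1 > 0, so result = 0
  ((((((((p1 -> p1) -> p2) -> p2) -> p1) -> p2) -> p2) -> p2) -> p1): 0 ≤ 0.5, so result = 1
  (((((((((p1 -> p1) -> p2) -> p2) -> p1) -> p2) -> p2) -> p2) -> p1) -> p1): 1 > 0.5, so result = 0.5
Checking all 9 assignments confirms none give a value below 0.50.

0.50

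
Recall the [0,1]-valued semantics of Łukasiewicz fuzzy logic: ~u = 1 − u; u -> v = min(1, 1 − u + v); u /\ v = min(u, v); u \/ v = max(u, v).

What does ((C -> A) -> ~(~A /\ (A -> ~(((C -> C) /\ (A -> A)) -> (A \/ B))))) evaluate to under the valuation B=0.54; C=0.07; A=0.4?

(C -> A): min(1, 1 − 0.07 + 0.4) = 1
~A: Łukasiewicz ¬ gives 1 − 0.4 = 0.6
(C -> C): min(1, 1 − 0.07 + 0.07) = 1
(A -> A): min(1, 1 − 0.4 + 0.4) = 1
((C -> C) /\ (A -> A)) = min(1, 1) = 1
(A \/ B) = max(0.4, 0.54) = 0.54
(((C -> C) /\ (A -> A)) -> (A \/ B)): min(1, 1 − 1 + 0.54) = 0.54
~(((C -> C) /\ (A -> A)) -> (A \/ B)): Łukasiewicz ¬ gives 1 − 0.54 = 0.46
(A -> ~(((C -> C) /\ (A -> A)) -> (A \/ B))): min(1, 1 − 0.4 + 0.46) = 1
(~A /\ (A -> ~(((C -> C) /\ (A -> A)) -> (A \/ B)))) = min(0.6, 1) = 0.6
~(~A /\ (A -> ~(((C -> C) /\ (A -> A)) -> (A \/ B)))): Łukasiewicz ¬ gives 1 − 0.6 = 0.4
((C -> A) -> ~(~A /\ (A -> ~(((C -> C) /\ (A -> A)) -> (A \/ B))))): min(1, 1 − 1 + 0.4) = 0.4

0.40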